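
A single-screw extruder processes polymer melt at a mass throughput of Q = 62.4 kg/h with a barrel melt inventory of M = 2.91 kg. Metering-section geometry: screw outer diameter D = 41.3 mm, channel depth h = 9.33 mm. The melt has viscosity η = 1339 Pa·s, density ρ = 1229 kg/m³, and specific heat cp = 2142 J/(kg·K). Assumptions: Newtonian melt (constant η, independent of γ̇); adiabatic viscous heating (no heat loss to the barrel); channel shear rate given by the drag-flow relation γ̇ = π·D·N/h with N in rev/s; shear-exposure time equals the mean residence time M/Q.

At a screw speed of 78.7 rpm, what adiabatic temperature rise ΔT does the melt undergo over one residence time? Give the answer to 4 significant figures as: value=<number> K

value=28.41 K

Q_s = Q / 3600 = 62.4 / 3600 = 0.0173333 kg/s
t_res = M / Q_s = 2.91 ÷ 0.0173333 = 167.885 s
Geometry in metres: D = 41.3 mm → 0.0413 m, h = 9.33 mm → 0.00933 m; screw speed N = 78.7 rpm = 1.31167 rev/s
γ̇ = π D N / h = (π)(0.0413)(1.31167) / 0.00933 = 18.2407 s⁻¹
ΔT = η·γ̇²·t_res / (ρ·cp) = 1339 · (18.2407)² · 167.885 / (1229 · 2142) = 28.4121 K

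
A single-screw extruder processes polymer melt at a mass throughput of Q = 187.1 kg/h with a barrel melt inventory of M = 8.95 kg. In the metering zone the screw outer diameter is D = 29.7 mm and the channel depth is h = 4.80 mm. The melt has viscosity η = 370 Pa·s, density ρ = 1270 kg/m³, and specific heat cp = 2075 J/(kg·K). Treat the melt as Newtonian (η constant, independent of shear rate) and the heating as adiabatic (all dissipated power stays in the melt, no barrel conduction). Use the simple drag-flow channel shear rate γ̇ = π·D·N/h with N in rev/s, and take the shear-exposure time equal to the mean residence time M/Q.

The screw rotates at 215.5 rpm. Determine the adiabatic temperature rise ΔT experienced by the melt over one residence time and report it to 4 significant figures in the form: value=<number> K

value=117.9 K

Throughput in SI: Q_s = 187.1 kg/h ÷ 3600 s/h = 0.0519722 kg/s
t_res = M / Q_s = 8.95 ÷ 0.0519722 = 172.207 s
Geometry in metres: D = 29.7 mm → 0.0297 m, h = 4.80 mm → 0.0048 m; screw speed N = 215.5 rpm = 3.59167 rev/s
γ̇ = π D N / h = (π)(0.0297)(3.59167) / 0.0048 = 69.817 s⁻¹
Adiabatic rise: ΔT = η γ̇² t_res / (ρ cp) = 370·(69.817)²·172.207 / (1270·2075) = 117.857 K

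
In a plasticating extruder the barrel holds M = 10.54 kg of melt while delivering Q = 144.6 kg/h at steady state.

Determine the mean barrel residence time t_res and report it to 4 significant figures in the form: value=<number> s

value=262.4 s

Q_s = Q / 3600 = 144.6 / 3600 = 0.0401667 kg/s
t_res = M / Q_s = 10.54 ÷ 0.0401667 = 262.407 s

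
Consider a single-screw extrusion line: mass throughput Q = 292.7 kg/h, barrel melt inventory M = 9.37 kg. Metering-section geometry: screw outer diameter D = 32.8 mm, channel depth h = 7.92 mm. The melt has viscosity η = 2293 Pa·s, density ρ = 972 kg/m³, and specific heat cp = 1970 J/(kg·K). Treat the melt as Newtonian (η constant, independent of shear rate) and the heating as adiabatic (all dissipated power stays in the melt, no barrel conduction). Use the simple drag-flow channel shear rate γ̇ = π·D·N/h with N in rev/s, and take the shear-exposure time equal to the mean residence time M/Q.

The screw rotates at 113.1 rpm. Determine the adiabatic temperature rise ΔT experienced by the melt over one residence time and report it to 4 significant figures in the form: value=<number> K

Convert throughput: Q = 292.7 kg/h = 292.7/3600 = 0.0813056 kg/s
t_res = M / Q_s = 9.37 ÷ 0.0813056 = 115.244 s
D = 32.8 mm = 0.0328 m;  h = 7.92 mm = 0.00792 m;  N = 113.1 rpm / 60 = 1.885 rev/s
Shear rate: γ̇ = πDN/h = π·0.0328·1.885/0.00792 = 24.525 s⁻¹
ΔT = η·γ̇²·t_res/(ρ·cp) = [2293 × 24.525² × 115.244] / [972 × 1970] = 83.0062 K

value=83.01 K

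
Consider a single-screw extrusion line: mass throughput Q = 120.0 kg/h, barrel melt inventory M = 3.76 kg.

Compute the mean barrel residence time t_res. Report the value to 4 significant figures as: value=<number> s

Q_s = Q / 3600 = 120.0 / 3600 = 0.0333333 kg/s
Mean residence time: t_res = M/Q_s = 3.76 kg / 0.0333333 kg/s = 112.8 s

value=112.8 s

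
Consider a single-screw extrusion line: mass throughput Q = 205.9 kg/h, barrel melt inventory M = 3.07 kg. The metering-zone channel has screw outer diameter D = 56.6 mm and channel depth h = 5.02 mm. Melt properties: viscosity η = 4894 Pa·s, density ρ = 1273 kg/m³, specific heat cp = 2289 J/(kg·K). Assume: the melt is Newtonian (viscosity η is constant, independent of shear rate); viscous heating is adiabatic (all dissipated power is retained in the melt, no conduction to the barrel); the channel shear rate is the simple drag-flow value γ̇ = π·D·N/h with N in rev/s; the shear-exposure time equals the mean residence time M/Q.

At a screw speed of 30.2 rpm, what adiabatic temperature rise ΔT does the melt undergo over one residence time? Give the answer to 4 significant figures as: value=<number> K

value=28.66 K

Q_s = Q / 3600 = 205.9 / 3600 = 0.0571944 kg/s
Mean residence time: t_res = M/Q_s = 3.07 kg / 0.0571944 kg/s = 53.6765 s
Geometry in metres: D = 56.6 mm → 0.0566 m, h = 5.02 mm → 0.00502 m; screw speed N = 30.2 rpm = 0.503333 rev/s
Shear rate: γ̇ = πDN/h = π·0.0566·0.503333/0.00502 = 17.8286 s⁻¹
ΔT = η·γ̇²·t_res/(ρ·cp) = [4894 × 17.8286² × 53.6765] / [1273 × 2289] = 28.6557 K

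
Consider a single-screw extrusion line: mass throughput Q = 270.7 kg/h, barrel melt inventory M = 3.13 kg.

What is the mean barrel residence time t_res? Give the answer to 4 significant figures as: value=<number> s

value=41.63 s

Throughput in SI: Q_s = 270.7 kg/h ÷ 3600 s/h = 0.0751944 kg/s
Mean residence time: t_res = M/Q_s = 3.13 kg / 0.0751944 kg/s = 41.6254 s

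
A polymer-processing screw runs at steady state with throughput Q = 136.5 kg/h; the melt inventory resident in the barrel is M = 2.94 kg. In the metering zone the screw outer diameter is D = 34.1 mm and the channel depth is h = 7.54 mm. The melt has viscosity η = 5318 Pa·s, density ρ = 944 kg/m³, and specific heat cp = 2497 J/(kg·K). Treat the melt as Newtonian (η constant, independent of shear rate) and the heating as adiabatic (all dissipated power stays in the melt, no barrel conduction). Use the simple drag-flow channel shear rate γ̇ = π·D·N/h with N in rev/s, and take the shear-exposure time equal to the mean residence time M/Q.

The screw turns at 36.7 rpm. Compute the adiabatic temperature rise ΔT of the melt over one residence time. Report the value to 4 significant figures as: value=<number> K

Throughput in SI: Q_s = 136.5 kg/h ÷ 3600 s/h = 0.0379167 kg/s
t_res = M / Q_s = 2.94 / 0.0379167 = 77.5385 s
Geometry in metres: D = 34.1 mm → 0.0341 m, h = 7.54 mm → 0.00754 m; screw speed N = 36.7 rpm = 0.611667 rev/s
γ̇ = π·D·N / h = π · 0.0341 · 0.611667 / 0.00754 = 8.69056 s⁻¹
ΔT = η·γ̇²·t_res / (ρ·cp) = 5318 · (8.69056)² · 77.5385 / (944 · 2497) = 13.2121 K

value=13.21 K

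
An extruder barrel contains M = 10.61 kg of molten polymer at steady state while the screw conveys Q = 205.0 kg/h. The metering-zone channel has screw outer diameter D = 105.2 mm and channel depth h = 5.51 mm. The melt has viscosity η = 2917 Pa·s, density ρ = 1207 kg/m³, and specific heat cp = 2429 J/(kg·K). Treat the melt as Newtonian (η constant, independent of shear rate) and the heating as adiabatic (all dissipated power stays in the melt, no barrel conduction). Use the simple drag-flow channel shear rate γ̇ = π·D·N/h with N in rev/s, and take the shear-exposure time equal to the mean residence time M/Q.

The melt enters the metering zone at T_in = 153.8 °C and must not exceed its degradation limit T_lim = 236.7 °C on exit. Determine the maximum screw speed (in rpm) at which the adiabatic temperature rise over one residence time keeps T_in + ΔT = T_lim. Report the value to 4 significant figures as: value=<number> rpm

Q_s = Q / 3600 = 205.0 / 3600 = 0.0569444 kg/s
t_res = M / Q_s = 10.61 ÷ 0.0569444 = 186.322 s
Convert to metres: D = 0.1052 m, h = 0.00551 m
ΔT_a = T_lim − T_in = 236.7 °C − 153.8 °C = 82.9 K
Invert ΔT = ηγ̇²t_res/(ρcp) for γ̇: γ̇_max² = ΔT_a ρ cp / (η t_res) = 82.9·1207·2429 / (2917·186.322) = 447.187 s⁻²
γ̇_max = √447.187 = 21.1468 s⁻¹
N_max = γ̇_max h / (πD) = 21.1468·0.00551/(π·0.1052) = 0.352558 rev/s → ×60 = 21.1535 rpm

value=21.15 rpm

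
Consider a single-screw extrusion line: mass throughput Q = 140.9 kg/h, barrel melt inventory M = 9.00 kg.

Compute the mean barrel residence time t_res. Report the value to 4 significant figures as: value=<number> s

Throughput in SI: Q_s = 140.9 kg/h ÷ 3600 s/h = 0.0391389 kg/s
t_res = M / Q_s = 9.00 ÷ 0.0391389 = 229.95 s

value=230.0 s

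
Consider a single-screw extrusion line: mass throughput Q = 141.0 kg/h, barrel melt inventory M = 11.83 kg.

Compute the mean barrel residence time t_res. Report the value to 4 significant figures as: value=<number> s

Convert throughput: Q = 141.0 kg/h = 141.0/3600 = 0.0391667 kg/s
t_res = M / Q_s = 11.83 / 0.0391667 = 302.043 s

value=302.0 s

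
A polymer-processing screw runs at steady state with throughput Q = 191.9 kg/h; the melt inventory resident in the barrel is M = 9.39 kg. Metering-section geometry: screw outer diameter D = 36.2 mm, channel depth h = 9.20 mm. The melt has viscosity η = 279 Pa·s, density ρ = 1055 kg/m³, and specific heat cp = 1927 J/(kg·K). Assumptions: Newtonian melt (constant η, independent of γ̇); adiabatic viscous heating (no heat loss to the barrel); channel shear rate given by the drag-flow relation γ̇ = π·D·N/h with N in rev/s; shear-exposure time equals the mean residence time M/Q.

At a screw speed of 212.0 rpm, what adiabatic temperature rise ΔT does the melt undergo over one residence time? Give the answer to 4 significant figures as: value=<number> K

value=46.12 K

Q_s = Q / 3600 = 191.9 / 3600 = 0.0533056 kg/s
t_res = M / Q_s = 9.39 ÷ 0.0533056 = 176.154 s
Geometry in metres: D = 36.2 mm → 0.0362 m, h = 9.20 mm → 0.0092 m; screw speed N = 212.0 rpm = 3.53333 rev/s
Shear rate: γ̇ = πDN/h = π·0.0362·3.53333/0.0092 = 43.6772 s⁻¹
ΔT = η·γ̇²·t_res / (ρ·cp) = 279 · (43.6772)² · 176.154 / (1055 · 1927) = 46.1183 K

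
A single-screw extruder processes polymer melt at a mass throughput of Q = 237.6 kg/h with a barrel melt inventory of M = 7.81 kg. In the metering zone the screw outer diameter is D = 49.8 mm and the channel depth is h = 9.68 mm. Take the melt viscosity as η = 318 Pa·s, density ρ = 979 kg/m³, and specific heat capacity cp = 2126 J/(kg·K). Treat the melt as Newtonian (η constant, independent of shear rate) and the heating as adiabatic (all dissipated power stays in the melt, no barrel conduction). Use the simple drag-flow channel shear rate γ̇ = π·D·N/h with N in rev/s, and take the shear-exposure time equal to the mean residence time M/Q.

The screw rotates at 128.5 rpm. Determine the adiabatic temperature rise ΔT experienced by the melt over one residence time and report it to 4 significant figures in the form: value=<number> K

value=21.66 K

Throughput in SI: Q_s = 237.6 kg/h ÷ 3600 s/h = 0.066 kg/s
t_res = M / Q_s = 7.81 ÷ 0.066 = 118.333 s
Geometry in metres: D = 49.8 mm → 0.0498 m, h = 9.68 mm → 0.00968 m; screw speed N = 128.5 rpm = 2.14167 rev/s
γ̇ = π D N / h = (π)(0.0498)(2.14167) / 0.00968 = 34.6143 s⁻¹
ΔT = η·γ̇²·t_res/(ρ·cp) = [318 × 34.6143² × 118.333] / [979 × 2126] = 21.6621 K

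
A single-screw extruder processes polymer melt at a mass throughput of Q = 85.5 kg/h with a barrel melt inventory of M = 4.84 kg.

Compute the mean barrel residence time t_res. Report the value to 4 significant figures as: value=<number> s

value=203.8 s

Convert throughput: Q = 85.5 kg/h = 85.5/3600 = 0.02375 kg/s
t_res = M / Q_s = 4.84 / 0.02375 = 203.789 s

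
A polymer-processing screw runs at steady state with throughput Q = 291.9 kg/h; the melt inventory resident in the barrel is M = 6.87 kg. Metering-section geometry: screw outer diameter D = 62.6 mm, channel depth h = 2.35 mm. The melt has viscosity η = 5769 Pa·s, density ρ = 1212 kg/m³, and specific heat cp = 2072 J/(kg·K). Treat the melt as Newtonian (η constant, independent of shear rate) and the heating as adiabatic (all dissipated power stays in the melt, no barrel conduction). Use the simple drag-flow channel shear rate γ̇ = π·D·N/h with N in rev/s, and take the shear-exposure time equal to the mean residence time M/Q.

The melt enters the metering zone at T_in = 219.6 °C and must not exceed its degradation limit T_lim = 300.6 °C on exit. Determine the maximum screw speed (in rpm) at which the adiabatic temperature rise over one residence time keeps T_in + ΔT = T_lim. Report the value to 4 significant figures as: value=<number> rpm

value=14.63 rpm

Throughput in SI: Q_s = 291.9 kg/h ÷ 3600 s/h = 0.0810833 kg/s
t_res = M / Q_s = 6.87 / 0.0810833 = 84.7276 s
Geometry in SI: D = 62.6 mm → 0.0626 m, h = 2.35 mm → 0.00235 m
ΔT_a = T_lim − T_in = 300.6 − 219.6 = 81 K
γ̇_max² = ΔT_a·ρ·cp/(η·t_res) = 81·1212·2072/(5769·84.7276) = 416.152 s⁻²
γ̇_max = sqrt(416.152) = 20.3998 s⁻¹
Solve γ̇ = πDN/h for N: N_max = γ̇_max·h/(π·D) = 20.3998 × 0.00235 / (π × 0.0626) = 0.243764 rev/s = 14.6258 rpm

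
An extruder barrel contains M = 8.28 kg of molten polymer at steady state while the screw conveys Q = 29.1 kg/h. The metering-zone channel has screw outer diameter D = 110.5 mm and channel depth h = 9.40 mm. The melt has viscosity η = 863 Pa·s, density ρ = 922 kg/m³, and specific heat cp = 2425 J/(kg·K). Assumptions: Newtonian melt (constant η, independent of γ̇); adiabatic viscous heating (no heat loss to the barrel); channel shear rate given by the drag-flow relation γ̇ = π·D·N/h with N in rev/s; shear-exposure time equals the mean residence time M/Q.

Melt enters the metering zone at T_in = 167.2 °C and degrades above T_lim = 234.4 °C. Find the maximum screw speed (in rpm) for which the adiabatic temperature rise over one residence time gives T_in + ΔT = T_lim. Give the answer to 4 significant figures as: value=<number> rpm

Throughput in SI: Q_s = 29.1 kg/h ÷ 3600 s/h = 0.00808333 kg/s
Mean residence time: t_res = M/Q_s = 8.28 kg / 0.00808333 kg/s = 1024.33 s
D = 110.5 mm = 0.1105 m;  h = 9.40 mm = 0.0094 m
Allowable rise: ΔT_a = T_lim − T_in = 234.4 − 167.2 = 67.2 K
Invert ΔT = ηγ̇²t_res/(ρcp) for γ̇: γ̇_max² = ΔT_a ρ cp / (η t_res) = 67.2·922·2425 / (863·1024.33) = 169.966 s⁻²
γ̇_max = sqrt(169.966) = 13.0371 s⁻¹
N_max = γ̇_max·h / (π·D) = 13.0371 · 0.0094 / (π · 0.1105) = 0.353018 rev/s = 21.1811 rpm

value=21.18 rpm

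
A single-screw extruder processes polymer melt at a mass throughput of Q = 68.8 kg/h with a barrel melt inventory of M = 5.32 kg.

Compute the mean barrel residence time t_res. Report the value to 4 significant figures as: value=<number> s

value=278.4 s

Convert throughput: Q = 68.8 kg/h = 68.8/3600 = 0.0191111 kg/s
Mean residence time: t_res = M/Q_s = 5.32 kg / 0.0191111 kg/s = 278.372 s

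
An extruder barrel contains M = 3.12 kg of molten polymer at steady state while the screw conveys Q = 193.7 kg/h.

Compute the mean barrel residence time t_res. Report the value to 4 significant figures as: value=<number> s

value=57.99 s

Convert throughput: Q = 193.7 kg/h = 193.7/3600 = 0.0538056 kg/s
t_res = M / Q_s = 3.12 / 0.0538056 = 57.9866 s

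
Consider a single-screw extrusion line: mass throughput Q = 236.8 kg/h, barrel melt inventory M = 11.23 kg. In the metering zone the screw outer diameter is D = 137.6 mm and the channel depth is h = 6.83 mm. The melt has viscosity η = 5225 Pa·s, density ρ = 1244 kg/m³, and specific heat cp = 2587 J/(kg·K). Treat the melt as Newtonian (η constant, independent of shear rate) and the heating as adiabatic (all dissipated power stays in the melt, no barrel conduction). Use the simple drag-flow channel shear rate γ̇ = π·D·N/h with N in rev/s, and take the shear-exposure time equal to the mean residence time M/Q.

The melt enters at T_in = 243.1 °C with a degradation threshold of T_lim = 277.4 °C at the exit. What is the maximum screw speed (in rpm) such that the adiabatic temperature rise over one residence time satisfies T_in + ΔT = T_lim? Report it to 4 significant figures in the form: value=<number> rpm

value=10.55 rpm

Q_s = Q / 3600 = 236.8 / 3600 = 0.0657778 kg/s
t_res = M / Q_s = 11.23 / 0.0657778 = 170.726 s
Geometry in SI: D = 137.6 mm → 0.1376 m, h = 6.83 mm → 0.00683 m
ΔT_a = T_lim − T_in = 277.4 − 243.1 = 34.3 K
γ̇_max² = ΔT_a·ρ·cp/(η·t_res) = 34.3·1244·2587/(5225·170.726) = 123.744 s⁻²
Take the square root: γ̇_max = √(123.744) = 11.124 s⁻¹
N_max = γ̇_max·h / (π·D) = 11.124 · 0.00683 / (π · 0.1376) = 0.175758 rev/s = 10.5455 rpm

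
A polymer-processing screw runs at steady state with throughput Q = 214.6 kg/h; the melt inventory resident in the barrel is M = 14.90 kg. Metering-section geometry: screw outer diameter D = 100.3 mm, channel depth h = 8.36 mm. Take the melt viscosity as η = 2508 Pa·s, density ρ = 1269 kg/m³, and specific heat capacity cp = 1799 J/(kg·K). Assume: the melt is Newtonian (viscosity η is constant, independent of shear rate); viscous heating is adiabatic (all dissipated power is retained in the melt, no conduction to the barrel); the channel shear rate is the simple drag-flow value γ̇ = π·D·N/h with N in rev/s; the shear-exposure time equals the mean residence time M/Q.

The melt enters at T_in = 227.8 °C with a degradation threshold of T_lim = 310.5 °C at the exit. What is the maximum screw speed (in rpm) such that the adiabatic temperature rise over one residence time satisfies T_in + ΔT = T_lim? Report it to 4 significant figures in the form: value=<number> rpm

value=27.63 rpm

Convert throughput: Q = 214.6 kg/h = 214.6/3600 = 0.0596111 kg/s
Mean residence time: t_res = M/Q_s = 14.90 kg / 0.0596111 kg/s = 249.953 s
Convert to metres: D = 0.1003 m, h = 0.00836 m
ΔT_a = T_lim − T_in = 310.5 °C − 227.8 °C = 82.7 K
γ̇_max² = ΔT_a·ρ·cp/(η·t_res) = 82.7·1269·1799/(2508·249.953) = 301.17 s⁻²
Take the square root: γ̇_max = √(301.17) = 17.3543 s⁻¹
Solve γ̇ = πDN/h for N: N_max = γ̇_max·h/(π·D) = 17.3543 × 0.00836 / (π × 0.1003) = 0.460428 rev/s = 27.6257 rpm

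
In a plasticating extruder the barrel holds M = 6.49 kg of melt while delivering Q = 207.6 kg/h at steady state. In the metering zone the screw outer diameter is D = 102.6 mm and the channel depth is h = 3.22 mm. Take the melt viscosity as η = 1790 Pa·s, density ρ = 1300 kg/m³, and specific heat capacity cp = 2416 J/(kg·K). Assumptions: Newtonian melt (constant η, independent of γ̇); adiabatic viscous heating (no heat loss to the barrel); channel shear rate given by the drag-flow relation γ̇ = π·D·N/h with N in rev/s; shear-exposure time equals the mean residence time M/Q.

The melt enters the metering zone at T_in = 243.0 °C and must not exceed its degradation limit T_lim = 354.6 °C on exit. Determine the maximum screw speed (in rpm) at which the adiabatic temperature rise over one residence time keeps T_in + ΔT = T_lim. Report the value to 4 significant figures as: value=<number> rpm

Q_s = Q / 3600 = 207.6 / 3600 = 0.0576667 kg/s
t_res = M / Q_s = 6.49 ÷ 0.0576667 = 112.543 s
Convert to metres: D = 0.1026 m, h = 0.00322 m
ΔT_a = T_lim − T_in = 354.6 °C − 243.0 °C = 111.6 K
Invert ΔT = ηγ̇²t_res/(ρcp) for γ̇: γ̇_max² = ΔT_a ρ cp / (η t_res) = 111.6·1300·2416 / (1790·112.543) = 1739.93 s⁻²
γ̇_max = √1739.93 = 41.7125 s⁻¹
N_max = γ̇_max·h / (π·D) = 41.7125 · 0.00322 / (π · 0.1026) = 0.416701 rev/s = 25.0021 rpm

value=25.00 rpm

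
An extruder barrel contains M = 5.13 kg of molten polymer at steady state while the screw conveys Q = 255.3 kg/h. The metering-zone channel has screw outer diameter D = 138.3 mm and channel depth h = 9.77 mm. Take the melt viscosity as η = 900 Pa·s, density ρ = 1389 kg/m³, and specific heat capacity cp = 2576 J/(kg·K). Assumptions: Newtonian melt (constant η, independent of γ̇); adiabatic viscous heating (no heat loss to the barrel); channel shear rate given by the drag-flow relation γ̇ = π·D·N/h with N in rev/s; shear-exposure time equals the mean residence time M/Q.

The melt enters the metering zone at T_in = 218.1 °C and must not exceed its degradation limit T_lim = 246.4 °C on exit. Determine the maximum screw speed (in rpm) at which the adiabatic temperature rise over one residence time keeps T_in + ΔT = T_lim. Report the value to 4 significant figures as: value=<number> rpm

value=53.21 rpm

Throughput in SI: Q_s = 255.3 kg/h ÷ 3600 s/h = 0.0709167 kg/s
t_res = M / Q_s = 5.13 ÷ 0.0709167 = 72.3384 s
Convert to metres: D = 0.1383 m, h = 0.00977 m
ΔT_a = T_lim − T_in = 246.4 − 218.1 = 28.3 K
Invert ΔT = ηγ̇²t_res/(ρcp) for γ̇: γ̇_max² = ΔT_a ρ cp / (η t_res) = 28.3·1389·2576 / (900·72.3384) = 1555.33 s⁻²
γ̇_max = √1555.33 = 39.4377 s⁻¹
Solve γ̇ = πDN/h for N: N_max = γ̇_max·h/(π·D) = 39.4377 × 0.00977 / (π × 0.1383) = 0.886817 rev/s = 53.209 rpm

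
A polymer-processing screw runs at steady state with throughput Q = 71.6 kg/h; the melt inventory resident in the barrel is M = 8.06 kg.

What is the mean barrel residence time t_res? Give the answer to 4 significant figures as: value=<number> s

value=405.3 s

Q_s = Q / 3600 = 71.6 / 3600 = 0.0198889 kg/s
t_res = M / Q_s = 8.06 / 0.0198889 = 405.251 s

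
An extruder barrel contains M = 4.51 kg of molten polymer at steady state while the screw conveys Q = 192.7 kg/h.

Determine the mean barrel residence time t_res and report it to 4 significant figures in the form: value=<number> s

Throughput in SI: Q_s = 192.7 kg/h ÷ 3600 s/h = 0.0535278 kg/s
t_res = M / Q_s = 4.51 / 0.0535278 = 84.2553 s

value=84.26 s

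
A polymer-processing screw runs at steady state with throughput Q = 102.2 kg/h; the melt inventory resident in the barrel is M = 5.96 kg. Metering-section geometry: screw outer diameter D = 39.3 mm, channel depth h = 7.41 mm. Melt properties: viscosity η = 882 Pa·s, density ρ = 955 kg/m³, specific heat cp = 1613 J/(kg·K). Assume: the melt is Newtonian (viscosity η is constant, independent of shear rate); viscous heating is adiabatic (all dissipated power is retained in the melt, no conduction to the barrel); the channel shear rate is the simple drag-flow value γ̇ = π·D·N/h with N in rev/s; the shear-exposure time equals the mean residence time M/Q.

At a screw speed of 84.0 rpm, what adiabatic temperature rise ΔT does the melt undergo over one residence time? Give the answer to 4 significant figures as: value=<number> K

value=65.41 K

Convert throughput: Q = 102.2 kg/h = 102.2/3600 = 0.0283889 kg/s
t_res = M / Q_s = 5.96 / 0.0283889 = 209.941 s
D = 39.3 mm = 0.0393 m;  h = 7.41 mm = 0.00741 m;  N = 84.0 rpm / 60 = 1.4 rev/s
γ̇ = π·D·N / h = π · 0.0393 · 1.4 / 0.00741 = 23.3266 s⁻¹
ΔT = η·γ̇²·t_res / (ρ·cp) = 882 · (23.3266)² · 209.941 / (955 · 1613) = 65.4084 K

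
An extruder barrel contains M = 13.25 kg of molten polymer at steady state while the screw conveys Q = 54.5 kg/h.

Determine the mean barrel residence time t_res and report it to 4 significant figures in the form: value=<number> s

value=875.2 s

Convert throughput: Q = 54.5 kg/h = 54.5/3600 = 0.0151389 kg/s
Mean residence time: t_res = M/Q_s = 13.25 kg / 0.0151389 kg/s = 875.229 s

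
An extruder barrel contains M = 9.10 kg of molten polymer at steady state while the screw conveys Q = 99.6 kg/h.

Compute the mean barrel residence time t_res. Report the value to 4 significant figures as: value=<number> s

value=328.9 s

Q_s = Q / 3600 = 99.6 / 3600 = 0.0276667 kg/s
Mean residence time: t_res = M/Q_s = 9.10 kg / 0.0276667 kg/s = 328.916 s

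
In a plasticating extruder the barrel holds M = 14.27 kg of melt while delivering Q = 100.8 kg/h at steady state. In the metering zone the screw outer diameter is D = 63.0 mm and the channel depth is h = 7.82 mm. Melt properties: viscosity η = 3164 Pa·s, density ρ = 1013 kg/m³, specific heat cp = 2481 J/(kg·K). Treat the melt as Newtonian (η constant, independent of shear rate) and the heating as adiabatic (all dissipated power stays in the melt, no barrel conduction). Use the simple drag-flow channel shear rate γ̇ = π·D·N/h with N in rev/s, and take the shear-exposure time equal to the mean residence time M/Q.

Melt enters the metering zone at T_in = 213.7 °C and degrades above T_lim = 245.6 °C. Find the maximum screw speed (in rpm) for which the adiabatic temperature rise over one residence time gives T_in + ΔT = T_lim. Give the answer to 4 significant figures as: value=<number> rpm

Throughput in SI: Q_s = 100.8 kg/h ÷ 3600 s/h = 0.028 kg/s
t_res = M / Q_s = 14.27 ÷ 0.028 = 509.643 s
Geometry in SI: D = 63.0 mm → 0.063 m, h = 7.82 mm → 0.00782 m
ΔT_a = T_lim − T_in = 245.6 − 213.7 = 31.9 K
γ̇_max² = ΔT_a·ρ·cp/(η·t_res) = 31.9·1013·2481/(3164·509.643) = 49.7192 s⁻²
γ̇_max = √49.7192 = 7.05119 s⁻¹
Solve γ̇ = πDN/h for N: N_max = γ̇_max·h/(π·D) = 7.05119 × 0.00782 / (π × 0.063) = 0.278598 rev/s = 16.7159 rpm

value=16.72 rpm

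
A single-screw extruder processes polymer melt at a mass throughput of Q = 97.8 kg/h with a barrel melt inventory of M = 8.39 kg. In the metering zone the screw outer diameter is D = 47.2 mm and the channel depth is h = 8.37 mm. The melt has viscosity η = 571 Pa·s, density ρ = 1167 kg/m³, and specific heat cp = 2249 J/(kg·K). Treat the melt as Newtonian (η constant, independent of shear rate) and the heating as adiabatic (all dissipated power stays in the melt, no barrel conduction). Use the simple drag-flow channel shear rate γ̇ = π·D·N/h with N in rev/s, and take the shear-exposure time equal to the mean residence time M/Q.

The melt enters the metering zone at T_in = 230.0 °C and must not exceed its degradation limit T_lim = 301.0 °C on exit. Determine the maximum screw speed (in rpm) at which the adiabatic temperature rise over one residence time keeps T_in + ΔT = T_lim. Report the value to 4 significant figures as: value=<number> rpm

value=110.1 rpm

Q_s = Q / 3600 = 97.8 / 3600 = 0.0271667 kg/s
t_res = M / Q_s = 8.39 / 0.0271667 = 308.834 s
Geometry in SI: D = 47.2 mm → 0.0472 m, h = 8.37 mm → 0.00837 m
ΔT_a = T_lim − T_in = 301.0 − 230.0 = 71 K
γ̇_max² = ΔT_a·ρ·cp/(η·t_res) = 71·1167·2249/(571·308.834) = 1056.71 s⁻²
γ̇_max = sqrt(1056.71) = 32.5071 s⁻¹
N_max = γ̇_max·h / (π·D) = 32.5071 · 0.00837 / (π · 0.0472) = 1.8349 rev/s = 110.094 rpm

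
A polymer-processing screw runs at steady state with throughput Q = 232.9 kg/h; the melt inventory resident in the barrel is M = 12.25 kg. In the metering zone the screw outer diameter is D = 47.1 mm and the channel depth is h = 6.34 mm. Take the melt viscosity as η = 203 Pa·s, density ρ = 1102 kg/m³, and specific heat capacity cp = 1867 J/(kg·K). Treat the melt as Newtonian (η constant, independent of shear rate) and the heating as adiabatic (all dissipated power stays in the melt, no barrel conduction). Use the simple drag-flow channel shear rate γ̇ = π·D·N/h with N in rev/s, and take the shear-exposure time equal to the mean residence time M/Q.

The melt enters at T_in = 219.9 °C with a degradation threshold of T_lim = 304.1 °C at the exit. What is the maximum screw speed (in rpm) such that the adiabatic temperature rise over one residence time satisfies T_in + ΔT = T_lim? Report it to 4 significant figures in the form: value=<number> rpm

value=172.6 rpm

Convert throughput: Q = 232.9 kg/h = 232.9/3600 = 0.0646944 kg/s
t_res = M / Q_s = 12.25 / 0.0646944 = 189.352 s
Convert to metres: D = 0.0471 m, h = 0.00634 m
ΔT_a = T_lim − T_in = 304.1 − 219.9 = 84.2 K
γ̇_max² = ΔT_a·ρ·cp / (η·t_res) = [84.2 × 1102 × 1867] / [203 × 189.352] = 4506.85 s⁻²
γ̇_max = √4506.85 = 67.1331 s⁻¹
N_max = γ̇_max·h / (π·D) = 67.1331 · 0.00634 / (π · 0.0471) = 2.87644 rev/s = 172.586 rpm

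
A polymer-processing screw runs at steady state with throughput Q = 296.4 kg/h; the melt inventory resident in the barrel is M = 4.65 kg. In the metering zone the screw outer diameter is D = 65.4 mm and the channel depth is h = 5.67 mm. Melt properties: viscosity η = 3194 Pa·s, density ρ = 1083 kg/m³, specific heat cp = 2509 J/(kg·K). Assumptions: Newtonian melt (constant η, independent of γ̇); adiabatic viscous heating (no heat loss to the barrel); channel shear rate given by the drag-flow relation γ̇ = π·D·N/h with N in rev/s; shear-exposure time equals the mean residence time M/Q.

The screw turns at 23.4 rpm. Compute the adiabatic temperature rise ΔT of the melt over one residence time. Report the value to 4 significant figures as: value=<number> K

Throughput in SI: Q_s = 296.4 kg/h ÷ 3600 s/h = 0.0823333 kg/s
t_res = M / Q_s = 4.65 / 0.0823333 = 56.4777 s
Convert to SI: D = 0.0654 m, h = 0.00567 m, N = 23.4/60 = 0.39 rev/s
Shear rate: γ̇ = πDN/h = π·0.0654·0.39/0.00567 = 14.1322 s⁻¹
ΔT = η·γ̇²·t_res / (ρ·cp) = 3194 · (14.1322)² · 56.4777 / (1083 · 2509) = 13.2587 K

value=13.26 K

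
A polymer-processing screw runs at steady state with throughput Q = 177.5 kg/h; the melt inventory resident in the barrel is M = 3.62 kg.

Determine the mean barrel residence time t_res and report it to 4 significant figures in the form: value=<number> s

value=73.42 s

Convert throughput: Q = 177.5 kg/h = 177.5/3600 = 0.0493056 kg/s
t_res = M / Q_s = 3.62 ÷ 0.0493056 = 73.4197 s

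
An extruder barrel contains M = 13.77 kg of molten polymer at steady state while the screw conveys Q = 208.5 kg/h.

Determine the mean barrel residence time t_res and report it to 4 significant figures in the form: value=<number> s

Throughput in SI: Q_s = 208.5 kg/h ÷ 3600 s/h = 0.0579167 kg/s
t_res = M / Q_s = 13.77 ÷ 0.0579167 = 237.755 s

value=237.8 s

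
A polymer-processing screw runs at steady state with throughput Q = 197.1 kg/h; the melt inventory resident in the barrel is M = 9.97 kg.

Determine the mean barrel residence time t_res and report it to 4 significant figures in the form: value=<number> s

Throughput in SI: Q_s = 197.1 kg/h ÷ 3600 s/h = 0.05475 kg/s
t_res = M / Q_s = 9.97 ÷ 0.05475 = 182.1 s

value=182.1 s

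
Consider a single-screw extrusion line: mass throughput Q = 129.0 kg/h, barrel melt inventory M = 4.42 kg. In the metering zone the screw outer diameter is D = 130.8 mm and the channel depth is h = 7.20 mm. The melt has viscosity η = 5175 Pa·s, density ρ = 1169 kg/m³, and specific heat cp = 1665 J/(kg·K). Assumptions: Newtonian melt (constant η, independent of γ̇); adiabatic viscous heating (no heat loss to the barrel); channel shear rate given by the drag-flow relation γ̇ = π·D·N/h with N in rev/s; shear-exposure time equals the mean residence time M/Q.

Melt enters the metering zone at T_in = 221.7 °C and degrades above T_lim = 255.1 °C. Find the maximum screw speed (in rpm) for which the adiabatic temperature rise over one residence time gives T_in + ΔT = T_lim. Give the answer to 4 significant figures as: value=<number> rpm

Convert throughput: Q = 129.0 kg/h = 129.0/3600 = 0.0358333 kg/s
t_res = M / Q_s = 4.42 / 0.0358333 = 123.349 s
Convert to metres: D = 0.1308 m, h = 0.0072 m
ΔT_a = T_lim − T_in = 255.1 − 221.7 = 33.4 K
γ̇_max² = ΔT_a·ρ·cp / (η·t_res) = [33.4 × 1169 × 1665] / [5175 × 123.349] = 101.843 s⁻²
γ̇_max = √101.843 = 10.0917 s⁻¹
Solve γ̇ = πDN/h for N: N_max = γ̇_max·h/(π·D) = 10.0917 × 0.0072 / (π × 0.1308) = 0.176823 rev/s = 10.6094 rpm

value=10.61 rpm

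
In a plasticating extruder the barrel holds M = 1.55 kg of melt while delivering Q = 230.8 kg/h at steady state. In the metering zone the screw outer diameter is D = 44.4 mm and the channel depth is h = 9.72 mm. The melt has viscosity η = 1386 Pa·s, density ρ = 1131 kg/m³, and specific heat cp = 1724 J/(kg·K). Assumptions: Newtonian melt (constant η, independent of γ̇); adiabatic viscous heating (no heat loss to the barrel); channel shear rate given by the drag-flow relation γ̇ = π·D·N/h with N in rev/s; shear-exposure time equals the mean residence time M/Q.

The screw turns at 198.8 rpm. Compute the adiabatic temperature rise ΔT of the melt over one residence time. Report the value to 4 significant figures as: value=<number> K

value=38.85 K

Q_s = Q / 3600 = 230.8 / 3600 = 0.0641111 kg/s
Mean residence time: t_res = M/Q_s = 1.55 kg / 0.0641111 kg/s = 24.1768 s
D = 44.4 mm = 0.0444 m;  h = 9.72 mm = 0.00972 m;  N = 198.8 rpm / 60 = 3.31333 rev/s
Shear rate: γ̇ = πDN/h = π·0.0444·3.31333/0.00972 = 47.5479 s⁻¹
Adiabatic rise: ΔT = η γ̇² t_res / (ρ cp) = 1386·(47.5479)²·24.1768 / (1131·1724) = 38.8531 K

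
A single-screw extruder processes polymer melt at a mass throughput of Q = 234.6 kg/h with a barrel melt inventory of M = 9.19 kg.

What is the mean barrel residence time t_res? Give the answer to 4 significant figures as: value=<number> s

Throughput in SI: Q_s = 234.6 kg/h ÷ 3600 s/h = 0.0651667 kg/s
t_res = M / Q_s = 9.19 ÷ 0.0651667 = 141.023 s

value=141.0 s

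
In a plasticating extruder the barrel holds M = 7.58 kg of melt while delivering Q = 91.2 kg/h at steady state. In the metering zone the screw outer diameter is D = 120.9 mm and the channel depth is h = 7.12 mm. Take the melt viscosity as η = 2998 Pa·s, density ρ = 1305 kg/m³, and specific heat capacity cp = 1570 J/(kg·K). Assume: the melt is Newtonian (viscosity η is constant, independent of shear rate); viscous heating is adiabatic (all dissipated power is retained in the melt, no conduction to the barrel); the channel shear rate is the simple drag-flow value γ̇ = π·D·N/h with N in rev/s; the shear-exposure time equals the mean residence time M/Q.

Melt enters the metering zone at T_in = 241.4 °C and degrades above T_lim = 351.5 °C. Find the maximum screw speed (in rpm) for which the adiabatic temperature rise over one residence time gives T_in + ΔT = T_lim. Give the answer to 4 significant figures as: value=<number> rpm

value=17.84 rpm

Convert throughput: Q = 91.2 kg/h = 91.2/3600 = 0.0253333 kg/s
t_res = M / Q_s = 7.58 / 0.0253333 = 299.211 s
D = 120.9 mm = 0.1209 m;  h = 7.12 mm = 0.00712 m
ΔT_a = T_lim − T_in = 351.5 °C − 241.4 °C = 110.1 K
γ̇_max² = ΔT_a·ρ·cp/(η·t_res) = 110.1·1305·1570/(2998·299.211) = 251.472 s⁻²
γ̇_max = √251.472 = 15.8579 s⁻¹
N_max = γ̇_max·h / (π·D) = 15.8579 · 0.00712 / (π · 0.1209) = 0.297268 rev/s = 17.8361 rpm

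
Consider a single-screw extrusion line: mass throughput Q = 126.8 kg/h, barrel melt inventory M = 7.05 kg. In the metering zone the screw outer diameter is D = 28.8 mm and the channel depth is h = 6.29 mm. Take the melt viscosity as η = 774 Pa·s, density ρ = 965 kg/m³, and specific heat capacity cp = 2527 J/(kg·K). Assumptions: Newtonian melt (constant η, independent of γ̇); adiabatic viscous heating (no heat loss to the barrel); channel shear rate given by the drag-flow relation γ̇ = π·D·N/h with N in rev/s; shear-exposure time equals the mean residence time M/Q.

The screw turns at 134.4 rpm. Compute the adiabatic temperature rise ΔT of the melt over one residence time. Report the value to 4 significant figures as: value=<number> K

value=65.96 K

Convert throughput: Q = 126.8 kg/h = 126.8/3600 = 0.0352222 kg/s
Mean residence time: t_res = M/Q_s = 7.05 kg / 0.0352222 kg/s = 200.158 s
Convert to SI: D = 0.0288 m, h = 0.00629 m, N = 134.4/60 = 2.24 rev/s
Shear rate: γ̇ = πDN/h = π·0.0288·2.24/0.00629 = 32.2211 s⁻¹
Adiabatic rise: ΔT = η γ̇² t_res / (ρ cp) = 774·(32.2211)²·200.158 / (965·2527) = 65.9569 K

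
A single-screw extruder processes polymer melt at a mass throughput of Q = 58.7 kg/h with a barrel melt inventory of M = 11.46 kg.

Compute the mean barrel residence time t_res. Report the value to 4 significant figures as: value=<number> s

Throughput in SI: Q_s = 58.7 kg/h ÷ 3600 s/h = 0.0163056 kg/s
Mean residence time: t_res = M/Q_s = 11.46 kg / 0.0163056 kg/s = 702.828 s

value=702.8 s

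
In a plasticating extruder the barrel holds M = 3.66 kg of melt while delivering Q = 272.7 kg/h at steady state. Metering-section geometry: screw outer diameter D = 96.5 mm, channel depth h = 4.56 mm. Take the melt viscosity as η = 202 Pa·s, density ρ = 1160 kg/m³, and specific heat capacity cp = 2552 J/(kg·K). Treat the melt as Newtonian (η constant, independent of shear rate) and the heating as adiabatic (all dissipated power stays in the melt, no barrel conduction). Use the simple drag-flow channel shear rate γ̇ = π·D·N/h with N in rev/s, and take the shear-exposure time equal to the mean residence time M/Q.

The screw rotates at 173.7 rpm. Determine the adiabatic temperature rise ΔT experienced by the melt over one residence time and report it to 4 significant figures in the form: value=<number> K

Throughput in SI: Q_s = 272.7 kg/h ÷ 3600 s/h = 0.07575 kg/s
Mean residence time: t_res = M/Q_s = 3.66 kg / 0.07575 kg/s = 48.3168 s
Convert to SI: D = 0.0965 m, h = 0.00456 m, N = 173.7/60 = 2.895 rev/s
γ̇ = π·D·N / h = π · 0.0965 · 2.895 / 0.00456 = 192.469 s⁻¹
ΔT = η·γ̇²·t_res / (ρ·cp) = 202 · (192.469)² · 48.3168 / (1160 · 2552) = 122.133 K

value=122.1 K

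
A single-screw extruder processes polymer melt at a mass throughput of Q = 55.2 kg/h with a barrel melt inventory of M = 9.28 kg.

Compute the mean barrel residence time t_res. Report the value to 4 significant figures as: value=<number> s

Throughput in SI: Q_s = 55.2 kg/h ÷ 3600 s/h = 0.0153333 kg/s
t_res = M / Q_s = 9.28 / 0.0153333 = 605.217 s

value=605.2 s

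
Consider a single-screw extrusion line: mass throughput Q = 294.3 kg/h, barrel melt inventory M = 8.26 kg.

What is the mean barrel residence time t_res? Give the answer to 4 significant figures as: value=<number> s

Q_s = Q / 3600 = 294.3 / 3600 = 0.08175 kg/s
t_res = M / Q_s = 8.26 ÷ 0.08175 = 101.04 s

value=101.0 s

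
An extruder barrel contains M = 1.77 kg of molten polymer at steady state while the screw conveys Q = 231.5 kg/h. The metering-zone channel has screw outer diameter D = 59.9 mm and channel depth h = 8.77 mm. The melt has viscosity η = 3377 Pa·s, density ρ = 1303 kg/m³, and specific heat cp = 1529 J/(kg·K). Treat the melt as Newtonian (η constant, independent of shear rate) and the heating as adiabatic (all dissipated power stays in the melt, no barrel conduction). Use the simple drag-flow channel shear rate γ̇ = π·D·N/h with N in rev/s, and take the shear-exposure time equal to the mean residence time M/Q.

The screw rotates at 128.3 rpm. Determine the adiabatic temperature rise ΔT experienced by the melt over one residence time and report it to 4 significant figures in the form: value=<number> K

value=98.22 K

Q_s = Q / 3600 = 231.5 / 3600 = 0.0643056 kg/s
Mean residence time: t_res = M/Q_s = 1.77 kg / 0.0643056 kg/s = 27.5248 s
Convert to SI: D = 0.0599 m, h = 0.00877 m, N = 128.3/60 = 2.13833 rev/s
γ̇ = π D N / h = (π)(0.0599)(2.13833) / 0.00877 = 45.8831 s⁻¹
Adiabatic rise: ΔT = η γ̇² t_res / (ρ cp) = 3377·(45.8831)²·27.5248 / (1303·1529) = 98.222 K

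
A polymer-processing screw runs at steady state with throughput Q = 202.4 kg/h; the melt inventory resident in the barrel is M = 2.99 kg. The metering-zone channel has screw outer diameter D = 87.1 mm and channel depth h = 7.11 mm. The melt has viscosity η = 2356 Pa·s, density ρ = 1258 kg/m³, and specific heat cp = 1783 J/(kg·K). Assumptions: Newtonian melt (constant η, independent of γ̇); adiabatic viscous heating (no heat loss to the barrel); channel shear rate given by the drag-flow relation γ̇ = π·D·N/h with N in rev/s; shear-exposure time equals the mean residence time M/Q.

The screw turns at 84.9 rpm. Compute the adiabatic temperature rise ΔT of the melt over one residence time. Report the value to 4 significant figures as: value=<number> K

value=165.7 K

Convert throughput: Q = 202.4 kg/h = 202.4/3600 = 0.0562222 kg/s
t_res = M / Q_s = 2.99 / 0.0562222 = 53.1818 s
Convert to SI: D = 0.0871 m, h = 0.00711 m, N = 84.9/60 = 1.415 rev/s
γ̇ = π D N / h = (π)(0.0871)(1.415) / 0.00711 = 54.4571 s⁻¹
ΔT = η·γ̇²·t_res/(ρ·cp) = [2356 × 54.4571² × 53.1818] / [1258 × 1783] = 165.659 K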